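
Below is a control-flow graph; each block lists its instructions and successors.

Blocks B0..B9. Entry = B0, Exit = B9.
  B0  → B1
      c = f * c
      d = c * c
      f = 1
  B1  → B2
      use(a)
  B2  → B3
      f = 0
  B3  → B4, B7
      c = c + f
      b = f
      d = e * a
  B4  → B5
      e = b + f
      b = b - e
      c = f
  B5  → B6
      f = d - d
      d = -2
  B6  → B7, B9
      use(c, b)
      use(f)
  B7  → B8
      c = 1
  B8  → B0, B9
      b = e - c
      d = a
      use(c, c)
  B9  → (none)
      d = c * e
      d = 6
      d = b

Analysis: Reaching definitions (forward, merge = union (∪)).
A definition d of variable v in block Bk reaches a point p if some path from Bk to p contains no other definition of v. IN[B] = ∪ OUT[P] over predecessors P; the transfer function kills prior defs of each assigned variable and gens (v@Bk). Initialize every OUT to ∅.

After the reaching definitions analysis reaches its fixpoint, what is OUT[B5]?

Converged values:
  B0:  IN={b@B8, c@B7, d@B8, e@B4, f@B2, f@B5}  OUT={b@B8, c@B0, d@B0, e@B4, f@B0}
  B1:  IN={b@B8, c@B0, d@B0, e@B4, f@B0}  OUT={b@B8, c@B0, d@B0, e@B4, f@B0}
  B2:  IN={b@B8, c@B0, d@B0, e@B4, f@B0}  OUT={b@B8, c@B0, d@B0, e@B4, f@B2}
  B3:  IN={b@B8, c@B0, d@B0, e@B4, f@B2}  OUT={b@B3, c@B3, d@B3, e@B4, f@B2}
  B4:  IN={b@B3, c@B3, d@B3, e@B4, f@B2}  OUT={b@B4, c@B4, d@B3, e@B4, f@B2}
  B5:  IN={b@B4, c@B4, d@B3, e@B4, f@B2}  OUT={b@B4, c@B4, d@B5, e@B4, f@B5}
  B6:  IN={b@B4, c@B4, d@B5, e@B4, f@B5}  OUT={b@B4, c@B4, d@B5, e@B4, f@B5}
  B7:  IN={b@B3, b@B4, c@B3, c@B4, d@B3, d@B5, e@B4, f@B2, f@B5}  OUT={b@B3, b@B4, c@B7, d@B3, d@B5, e@B4, f@B2, f@B5}
  B8:  IN={b@B3, b@B4, c@B7, d@B3, d@B5, e@B4, f@B2, f@B5}  OUT={b@B8, c@B7, d@B8, e@B4, f@B2, f@B5}
  B9:  IN={b@B4, b@B8, c@B4, c@B7, d@B5, d@B8, e@B4, f@B2, f@B5}  OUT={b@B4, b@B8, c@B4, c@B7, d@B9, e@B4, f@B2, f@B5}

Merge at B5: IN[B5] = OUT[B4] = {b@B4, c@B4, d@B3, e@B4, f@B2}
Applying B5's transfer function to that IN value gives OUT[B5] (row B5 above).

Answer: {b@B4, c@B4, d@B5, e@B4, f@B5}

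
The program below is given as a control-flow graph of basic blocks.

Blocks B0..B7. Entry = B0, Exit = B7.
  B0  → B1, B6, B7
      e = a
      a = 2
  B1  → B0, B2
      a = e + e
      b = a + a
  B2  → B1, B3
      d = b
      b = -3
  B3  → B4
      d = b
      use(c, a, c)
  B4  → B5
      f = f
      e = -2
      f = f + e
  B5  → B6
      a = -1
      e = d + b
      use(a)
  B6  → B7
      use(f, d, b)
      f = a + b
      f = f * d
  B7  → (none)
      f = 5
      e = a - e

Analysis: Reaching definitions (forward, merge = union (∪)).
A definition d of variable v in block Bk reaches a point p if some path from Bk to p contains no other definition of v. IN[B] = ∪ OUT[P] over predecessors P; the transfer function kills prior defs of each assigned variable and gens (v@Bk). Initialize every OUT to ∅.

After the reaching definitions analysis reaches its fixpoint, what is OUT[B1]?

Answer: {a@B1, b@B1, d@B2, e@B0}

Derivation:
Fixpoint table:
  B0:  IN={a@B1, b@B1, d@B2, e@B0}  OUT={a@B0, b@B1, d@B2, e@B0}
  B1:  IN={a@B0, a@B1, b@B1, b@B2, d@B2, e@B0}  OUT={a@B1, b@B1, d@B2, e@B0}
  B2:  IN={a@B1, b@B1, d@B2, e@B0}  OUT={a@B1, b@B2, d@B2, e@B0}
  B3:  IN={a@B1, b@B2, d@B2, e@B0}  OUT={a@B1, b@B2, d@B3, e@B0}
  B4:  IN={a@B1, b@B2, d@B3, e@B0}  OUT={a@B1, b@B2, d@B3, e@B4, f@B4}
  B5:  IN={a@B1, b@B2, d@B3, e@B4, f@B4}  OUT={a@B5, b@B2, d@B3, e@B5, f@B4}
  B6:  IN={a@B0, a@B5, b@B1, b@B2, d@B2, d@B3, e@B0, e@B5, f@B4}  OUT={a@B0, a@B5, b@B1, b@B2, d@B2, d@B3, e@B0, e@B5, f@B6}
  B7:  IN={a@B0, a@B5, b@B1, b@B2, d@B2, d@B3, e@B0, e@B5, f@B6}  OUT={a@B0, a@B5, b@B1, b@B2, d@B2, d@B3, e@B7, f@B7}

Merge at B1: IN[B1] = OUT[B0] ⊔ OUT[B2] = {a@B0, a@B1, b@B1, b@B2, d@B2, e@B0}
Applying B1's transfer function to that IN value gives OUT[B1] (row B1 above).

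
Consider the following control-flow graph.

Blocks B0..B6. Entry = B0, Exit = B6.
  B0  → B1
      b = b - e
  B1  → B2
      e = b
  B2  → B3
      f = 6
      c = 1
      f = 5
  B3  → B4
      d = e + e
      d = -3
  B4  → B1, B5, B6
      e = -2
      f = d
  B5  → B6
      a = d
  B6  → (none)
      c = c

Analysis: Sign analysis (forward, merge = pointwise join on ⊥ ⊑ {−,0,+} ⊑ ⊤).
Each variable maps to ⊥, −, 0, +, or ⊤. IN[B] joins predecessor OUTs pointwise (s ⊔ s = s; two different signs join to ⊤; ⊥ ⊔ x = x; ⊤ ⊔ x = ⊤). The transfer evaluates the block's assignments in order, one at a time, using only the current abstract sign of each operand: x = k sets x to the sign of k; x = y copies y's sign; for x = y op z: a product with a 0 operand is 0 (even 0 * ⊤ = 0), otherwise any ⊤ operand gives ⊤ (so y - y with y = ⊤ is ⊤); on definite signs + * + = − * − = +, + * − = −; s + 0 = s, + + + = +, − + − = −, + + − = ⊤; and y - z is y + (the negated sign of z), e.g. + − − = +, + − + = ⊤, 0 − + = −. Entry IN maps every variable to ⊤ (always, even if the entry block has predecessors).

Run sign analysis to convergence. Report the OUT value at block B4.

Answer: {a: ⊤, b: ⊤, c: +, d: -, e: -, f: -}

Working:
Per-block solution:
  B0: | IN=(all ⊤) | OUT=(all ⊤)
  B1: | IN=(all ⊤) | OUT=(all ⊤)
  B2: | IN=(all ⊤) | OUT={c:+, f:+; rest ⊤}
  B3: | IN={c:+, f:+; rest ⊤} | OUT={c:+, d:-, f:+; rest ⊤}
  B4: | IN={c:+, d:-, f:+; rest ⊤} | OUT={c:+, d:-, e:-, f:-; rest ⊤}
  B5: | IN={c:+, d:-, e:-, f:-; rest ⊤} | OUT={a:-, c:+, d:-, e:-, f:-; rest ⊤}
  B6: | IN={c:+, d:-, e:-, f:-; rest ⊤} | OUT={c:+, d:-, e:-, f:-; rest ⊤}

Merge at B4: IN[B4] = OUT[B3] = {a: ⊤, b: ⊤, c: +, d: -, e: ⊤, f: +}
Applying B4's transfer function to that IN value gives OUT[B4] (row B4 above).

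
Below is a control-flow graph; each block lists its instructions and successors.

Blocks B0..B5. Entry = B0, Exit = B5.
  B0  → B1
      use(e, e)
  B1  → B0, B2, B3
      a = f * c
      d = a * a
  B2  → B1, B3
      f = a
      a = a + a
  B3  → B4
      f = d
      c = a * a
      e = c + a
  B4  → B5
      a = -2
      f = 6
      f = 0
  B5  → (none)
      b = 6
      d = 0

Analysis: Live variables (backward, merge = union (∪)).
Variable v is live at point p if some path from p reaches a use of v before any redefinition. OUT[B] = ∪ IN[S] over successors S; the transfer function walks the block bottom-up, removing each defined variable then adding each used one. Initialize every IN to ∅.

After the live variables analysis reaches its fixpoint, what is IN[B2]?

Per-block solution:
  B0:  IN={c, e, f}  OUT={c, e, f}
  B1:  IN={c, e, f}  OUT={a, c, d, e, f}
  B2:  IN={a, c, d, e}  OUT={a, c, d, e, f}
  B3:  IN={a, d}  OUT={}
  B4:  IN={}  OUT={}
  B5:  IN={}  OUT={}

Merge at B2: OUT[B2] = IN[B1] ⊔ IN[B3] = {a, c, d, e, f}
Applying B2's transfer function to that OUT value gives IN[B2] (row B2 above).

Answer: {a, c, d, e}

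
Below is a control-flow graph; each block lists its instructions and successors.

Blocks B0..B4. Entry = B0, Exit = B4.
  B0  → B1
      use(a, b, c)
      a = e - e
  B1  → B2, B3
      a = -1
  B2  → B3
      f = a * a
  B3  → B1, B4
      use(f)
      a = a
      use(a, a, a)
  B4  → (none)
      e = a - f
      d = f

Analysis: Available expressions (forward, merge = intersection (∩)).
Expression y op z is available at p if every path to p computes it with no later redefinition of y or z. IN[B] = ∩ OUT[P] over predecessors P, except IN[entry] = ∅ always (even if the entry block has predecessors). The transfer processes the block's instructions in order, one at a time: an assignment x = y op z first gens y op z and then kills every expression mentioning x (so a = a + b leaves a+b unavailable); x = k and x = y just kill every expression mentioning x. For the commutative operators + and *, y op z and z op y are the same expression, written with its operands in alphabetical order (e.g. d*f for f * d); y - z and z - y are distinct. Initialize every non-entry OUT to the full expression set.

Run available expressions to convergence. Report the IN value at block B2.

Answer: {e-e}

Working:
Converged values:
  B0:   IN={}   OUT={e-e}
  B1:   IN={e-e}   OUT={e-e}
  B2:   IN={e-e}   OUT={a*a, e-e}
  B3:   IN={e-e}   OUT={e-e}
  B4:   IN={e-e}   OUT={a-f}

Merge at B2: IN[B2] = OUT[B1] = {e-e}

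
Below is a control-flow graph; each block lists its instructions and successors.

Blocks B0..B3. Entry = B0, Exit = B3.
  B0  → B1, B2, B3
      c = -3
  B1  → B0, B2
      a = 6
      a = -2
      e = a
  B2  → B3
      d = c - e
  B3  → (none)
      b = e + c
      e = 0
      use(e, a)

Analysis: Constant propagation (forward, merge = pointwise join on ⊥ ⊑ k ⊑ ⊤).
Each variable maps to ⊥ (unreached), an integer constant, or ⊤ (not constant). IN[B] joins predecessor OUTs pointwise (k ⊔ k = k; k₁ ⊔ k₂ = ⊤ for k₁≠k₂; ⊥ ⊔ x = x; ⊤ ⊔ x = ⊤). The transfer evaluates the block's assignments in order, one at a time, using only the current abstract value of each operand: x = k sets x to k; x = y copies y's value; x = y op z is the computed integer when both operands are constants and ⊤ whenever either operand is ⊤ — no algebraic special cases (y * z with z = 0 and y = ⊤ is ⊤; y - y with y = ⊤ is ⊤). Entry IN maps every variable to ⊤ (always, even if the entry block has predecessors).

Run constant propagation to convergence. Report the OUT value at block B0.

Per-block solution:
  B0: | IN=(all ⊤) | OUT={c:-3; rest ⊤}
  B1: | IN={c:-3; rest ⊤} | OUT={a:-2, c:-3, e:-2; rest ⊤}
  B2: | IN={c:-3; rest ⊤} | OUT={c:-3; rest ⊤}
  B3: | IN={c:-3; rest ⊤} | OUT={c:-3, e:0; rest ⊤}

Merge at B0 (entry node, so the boundary value (all ⊤) is joined with the incoming edge(s)): IN[B0] = (all ⊤) ⊔ OUT[B1] = {a: ⊤, b: ⊤, c: ⊤, d: ⊤, e: ⊤, f: ⊤}
Applying B0's transfer function to that IN value gives OUT[B0] (row B0 above).

Answer: {a: ⊤, b: ⊤, c: -3, d: ⊤, e: ⊤, f: ⊤}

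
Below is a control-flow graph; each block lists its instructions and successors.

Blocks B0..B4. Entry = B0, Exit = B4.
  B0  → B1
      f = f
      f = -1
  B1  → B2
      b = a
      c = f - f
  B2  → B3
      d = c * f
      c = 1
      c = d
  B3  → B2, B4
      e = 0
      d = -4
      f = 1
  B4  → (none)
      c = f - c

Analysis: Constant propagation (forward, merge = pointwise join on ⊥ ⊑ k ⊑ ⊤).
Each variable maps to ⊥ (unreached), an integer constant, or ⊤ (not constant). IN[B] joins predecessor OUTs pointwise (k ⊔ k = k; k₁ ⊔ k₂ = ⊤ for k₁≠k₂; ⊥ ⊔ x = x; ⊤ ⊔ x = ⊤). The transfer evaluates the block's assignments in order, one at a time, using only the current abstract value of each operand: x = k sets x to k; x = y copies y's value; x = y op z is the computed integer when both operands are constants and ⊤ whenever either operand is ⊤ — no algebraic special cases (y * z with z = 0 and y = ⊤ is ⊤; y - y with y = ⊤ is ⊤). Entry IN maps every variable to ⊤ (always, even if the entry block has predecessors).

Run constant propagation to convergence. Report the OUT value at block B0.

Fixpoint table:
  B0:  IN=(all ⊤)  OUT={f:-1; rest ⊤}
  B1:  IN={f:-1; rest ⊤}  OUT={c:0, f:-1; rest ⊤}
  B2:  IN=(all ⊤)  OUT=(all ⊤)
  B3:  IN=(all ⊤)  OUT={d:-4, e:0, f:1; rest ⊤}
  B4:  IN={d:-4, e:0, f:1; rest ⊤}  OUT={d:-4, e:0, f:1; rest ⊤}

B0 is the boundary node: IN[B0] = {a: ⊤, b: ⊤, c: ⊤, d: ⊤, e: ⊤, f: ⊤}
Applying B0's transfer function to that IN value gives OUT[B0] (row B0 above).

Answer: {a: ⊤, b: ⊤, c: ⊤, d: ⊤, e: ⊤, f: -1}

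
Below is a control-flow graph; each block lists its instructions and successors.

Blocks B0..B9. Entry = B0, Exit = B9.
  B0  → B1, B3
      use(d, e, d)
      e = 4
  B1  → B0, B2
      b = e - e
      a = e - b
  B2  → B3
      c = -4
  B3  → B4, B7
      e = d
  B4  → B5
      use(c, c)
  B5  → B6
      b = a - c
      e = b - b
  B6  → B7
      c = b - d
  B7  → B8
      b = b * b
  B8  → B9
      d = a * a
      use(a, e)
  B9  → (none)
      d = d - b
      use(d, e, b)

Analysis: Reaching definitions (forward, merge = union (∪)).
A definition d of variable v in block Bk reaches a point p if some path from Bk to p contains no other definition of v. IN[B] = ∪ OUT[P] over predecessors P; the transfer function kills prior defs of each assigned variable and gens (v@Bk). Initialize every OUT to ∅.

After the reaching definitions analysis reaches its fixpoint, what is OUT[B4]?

Answer: {a@B1, b@B1, c@B2, e@B3}

Derivation:
Converged values:
  B0:  IN={a@B1, b@B1, e@B0}  OUT={a@B1, b@B1, e@B0}
  B1:  IN={a@B1, b@B1, e@B0}  OUT={a@B1, b@B1, e@B0}
  B2:  IN={a@B1, b@B1, e@B0}  OUT={a@B1, b@B1, c@B2, e@B0}
  B3:  IN={a@B1, b@B1, c@B2, e@B0}  OUT={a@B1, b@B1, c@B2, e@B3}
  B4:  IN={a@B1, b@B1, c@B2, e@B3}  OUT={a@B1, b@B1, c@B2, e@B3}
  B5:  IN={a@B1, b@B1, c@B2, e@B3}  OUT={a@B1, b@B5, c@B2, e@B5}
  B6:  IN={a@B1, b@B5, c@B2, e@B5}  OUT={a@B1, b@B5, c@B6, e@B5}
  B7:  IN={a@B1, b@B1, b@B5, c@B2, c@B6, e@B3, e@B5}  OUT={a@B1, b@B7, c@B2, c@B6, e@B3, e@B5}
  B8:  IN={a@B1, b@B7, c@B2, c@B6, e@B3, e@B5}  OUT={a@B1, b@B7, c@B2, c@B6, d@B8, e@B3, e@B5}
  B9:  IN={a@B1, b@B7, c@B2, c@B6, d@B8, e@B3, e@B5}  OUT={a@B1, b@B7, c@B2, c@B6, d@B9, e@B3, e@B5}

Merge at B4: IN[B4] = OUT[B3] = {a@B1, b@B1, c@B2, e@B3}
Applying B4's transfer function to that IN value gives OUT[B4] (row B4 above).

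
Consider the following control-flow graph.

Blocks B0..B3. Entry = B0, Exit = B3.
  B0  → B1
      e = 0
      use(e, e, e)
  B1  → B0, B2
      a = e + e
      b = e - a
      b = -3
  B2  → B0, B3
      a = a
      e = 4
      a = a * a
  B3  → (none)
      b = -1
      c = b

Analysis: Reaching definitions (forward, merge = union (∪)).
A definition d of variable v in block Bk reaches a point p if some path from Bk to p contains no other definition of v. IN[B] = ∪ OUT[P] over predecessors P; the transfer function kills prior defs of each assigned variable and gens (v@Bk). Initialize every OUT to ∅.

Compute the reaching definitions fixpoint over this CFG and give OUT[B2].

Fixpoint table:
  B0: | IN={a@B1, a@B2, b@B1, e@B0, e@B2} | OUT={a@B1, a@B2, b@B1, e@B0}
  B1: | IN={a@B1, a@B2, b@B1, e@B0} | OUT={a@B1, b@B1, e@B0}
  B2: | IN={a@B1, b@B1, e@B0} | OUT={a@B2, b@B1, e@B2}
  B3: | IN={a@B2, b@B1, e@B2} | OUT={a@B2, b@B3, c@B3, e@B2}

Merge at B2: IN[B2] = OUT[B1] = {a@B1, b@B1, e@B0}
Applying B2's transfer function to that IN value gives OUT[B2] (row B2 above).

Answer: {a@B2, b@B1, e@B2}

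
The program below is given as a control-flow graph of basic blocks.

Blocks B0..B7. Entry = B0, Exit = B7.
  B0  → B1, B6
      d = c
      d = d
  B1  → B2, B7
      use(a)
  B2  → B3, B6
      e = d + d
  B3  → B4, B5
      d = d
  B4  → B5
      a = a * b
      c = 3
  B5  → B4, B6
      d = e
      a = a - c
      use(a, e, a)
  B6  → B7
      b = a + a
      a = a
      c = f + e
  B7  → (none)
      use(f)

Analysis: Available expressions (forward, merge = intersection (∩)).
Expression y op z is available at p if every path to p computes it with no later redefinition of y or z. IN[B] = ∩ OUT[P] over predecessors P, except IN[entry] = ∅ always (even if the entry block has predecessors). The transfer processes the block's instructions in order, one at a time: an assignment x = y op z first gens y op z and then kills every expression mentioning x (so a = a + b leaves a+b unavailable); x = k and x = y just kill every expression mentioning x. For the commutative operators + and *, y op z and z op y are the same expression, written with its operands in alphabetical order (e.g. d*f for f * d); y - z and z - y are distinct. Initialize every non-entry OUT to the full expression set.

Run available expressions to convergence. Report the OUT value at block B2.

Fixpoint table:
  B0:  IN={}  OUT={}
  B1:  IN={}  OUT={}
  B2:  IN={}  OUT={d+d}
  B3:  IN={d+d}  OUT={}
  B4:  IN={}  OUT={}
  B5:  IN={}  OUT={}
  B6:  IN={}  OUT={e+f}
  B7:  IN={}  OUT={}

Merge at B2: IN[B2] = OUT[B1] = {}
Applying B2's transfer function to that IN value gives OUT[B2] (row B2 above).

Answer: {d+d}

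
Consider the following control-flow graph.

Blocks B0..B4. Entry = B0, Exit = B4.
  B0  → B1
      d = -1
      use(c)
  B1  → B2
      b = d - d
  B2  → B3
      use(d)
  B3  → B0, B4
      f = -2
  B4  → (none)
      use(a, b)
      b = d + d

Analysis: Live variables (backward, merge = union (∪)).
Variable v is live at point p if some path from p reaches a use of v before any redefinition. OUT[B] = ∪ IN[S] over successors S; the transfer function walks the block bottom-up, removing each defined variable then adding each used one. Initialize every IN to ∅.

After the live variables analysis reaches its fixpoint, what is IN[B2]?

Fixpoint table:
  B0:  IN={a, c}  OUT={a, c, d}
  B1:  IN={a, c, d}  OUT={a, b, c, d}
  B2:  IN={a, b, c, d}  OUT={a, b, c, d}
  B3:  IN={a, b, c, d}  OUT={a, b, c, d}
  B4:  IN={a, b, d}  OUT={}

Merge at B2: OUT[B2] = IN[B3] = {a, b, c, d}
Applying B2's transfer function to that OUT value gives IN[B2] (row B2 above).

Answer: {a, b, c, d}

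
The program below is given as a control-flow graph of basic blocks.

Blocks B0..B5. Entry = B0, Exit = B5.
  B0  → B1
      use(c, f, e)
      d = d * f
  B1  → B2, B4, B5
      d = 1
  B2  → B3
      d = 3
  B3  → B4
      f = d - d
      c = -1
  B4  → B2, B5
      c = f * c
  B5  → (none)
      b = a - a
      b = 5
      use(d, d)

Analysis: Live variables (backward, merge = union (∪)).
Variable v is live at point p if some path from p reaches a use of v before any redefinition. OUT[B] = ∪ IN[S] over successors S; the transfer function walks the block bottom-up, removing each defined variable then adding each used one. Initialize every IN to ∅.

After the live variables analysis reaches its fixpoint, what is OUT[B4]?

Fixpoint table:
  B0:  IN={a, c, d, e, f}  OUT={a, c, f}
  B1:  IN={a, c, f}  OUT={a, c, d, f}
  B2:  IN={a}  OUT={a, d}
  B3:  IN={a, d}  OUT={a, c, d, f}
  B4:  IN={a, c, d, f}  OUT={a, d}
  B5:  IN={a, d}  OUT={}

Merge at B4: OUT[B4] = IN[B2] ⊔ IN[B5] = {a, d}

Answer: {a, d}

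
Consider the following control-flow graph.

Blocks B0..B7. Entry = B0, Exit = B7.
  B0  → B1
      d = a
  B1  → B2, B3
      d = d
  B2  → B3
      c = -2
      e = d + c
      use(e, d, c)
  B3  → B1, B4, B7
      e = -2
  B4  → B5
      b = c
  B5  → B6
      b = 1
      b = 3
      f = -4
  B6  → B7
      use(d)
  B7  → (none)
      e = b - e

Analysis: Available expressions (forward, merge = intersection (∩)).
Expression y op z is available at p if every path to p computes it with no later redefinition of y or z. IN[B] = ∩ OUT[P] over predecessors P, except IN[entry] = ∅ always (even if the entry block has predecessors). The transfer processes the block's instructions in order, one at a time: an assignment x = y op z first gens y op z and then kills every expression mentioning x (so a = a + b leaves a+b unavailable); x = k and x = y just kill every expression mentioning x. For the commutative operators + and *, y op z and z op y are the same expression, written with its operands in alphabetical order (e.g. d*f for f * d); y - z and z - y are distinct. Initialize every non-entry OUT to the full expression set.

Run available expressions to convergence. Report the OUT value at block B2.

Answer: {c+d}

Trace:
Converged values:
  B0:  IN={}  OUT={}
  B1:  IN={}  OUT={}
  B2:  IN={}  OUT={c+d}
  B3:  IN={}  OUT={}
  B4:  IN={}  OUT={}
  B5:  IN={}  OUT={}
  B6:  IN={}  OUT={}
  B7:  IN={}  OUT={}

Merge at B2: IN[B2] = OUT[B1] = {}
Applying B2's transfer function to that IN value gives OUT[B2] (row B2 above).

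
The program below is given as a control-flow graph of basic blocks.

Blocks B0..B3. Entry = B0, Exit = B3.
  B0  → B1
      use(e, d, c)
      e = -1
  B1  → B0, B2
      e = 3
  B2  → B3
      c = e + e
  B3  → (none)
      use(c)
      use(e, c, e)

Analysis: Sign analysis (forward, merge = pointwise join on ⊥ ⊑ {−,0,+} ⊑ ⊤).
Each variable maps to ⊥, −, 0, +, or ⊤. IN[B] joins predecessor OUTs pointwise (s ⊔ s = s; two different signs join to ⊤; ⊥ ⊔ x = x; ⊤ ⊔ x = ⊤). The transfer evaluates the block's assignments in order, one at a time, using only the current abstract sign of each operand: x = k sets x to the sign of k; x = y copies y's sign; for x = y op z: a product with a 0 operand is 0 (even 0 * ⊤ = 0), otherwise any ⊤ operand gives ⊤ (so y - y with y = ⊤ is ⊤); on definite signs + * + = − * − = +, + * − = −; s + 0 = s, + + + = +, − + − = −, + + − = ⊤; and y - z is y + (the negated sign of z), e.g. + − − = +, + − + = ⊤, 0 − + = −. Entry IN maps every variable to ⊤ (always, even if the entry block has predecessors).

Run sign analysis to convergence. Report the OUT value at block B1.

Answer: {a: ⊤, b: ⊤, c: ⊤, d: ⊤, e: +, f: ⊤}

Trace:
Converged values:
  B0:   IN=(all ⊤)   OUT={e:-; rest ⊤}
  B1:   IN={e:-; rest ⊤}   OUT={e:+; rest ⊤}
  B2:   IN={e:+; rest ⊤}   OUT={c:+, e:+; rest ⊤}
  B3:   IN={c:+, e:+; rest ⊤}   OUT={c:+, e:+; rest ⊤}

Merge at B1: IN[B1] = OUT[B0] = {a: ⊤, b: ⊤, c: ⊤, d: ⊤, e: -, f: ⊤}
Applying B1's transfer function to that IN value gives OUT[B1] (row B1 above).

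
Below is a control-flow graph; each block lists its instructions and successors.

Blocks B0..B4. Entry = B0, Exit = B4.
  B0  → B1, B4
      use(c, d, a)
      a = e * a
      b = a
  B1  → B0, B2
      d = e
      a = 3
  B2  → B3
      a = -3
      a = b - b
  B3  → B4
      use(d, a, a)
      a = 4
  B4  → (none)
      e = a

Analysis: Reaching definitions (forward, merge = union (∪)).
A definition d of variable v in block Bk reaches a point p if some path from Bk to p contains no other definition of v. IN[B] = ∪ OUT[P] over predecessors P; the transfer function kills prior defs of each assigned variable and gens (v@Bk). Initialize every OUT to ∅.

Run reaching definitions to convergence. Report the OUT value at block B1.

Answer: {a@B1, b@B0, d@B1}

Derivation:
Fixpoint table:
  B0:   IN={a@B1, b@B0, d@B1}   OUT={a@B0, b@B0, d@B1}
  B1:   IN={a@B0, b@B0, d@B1}   OUT={a@B1, b@B0, d@B1}
  B2:   IN={a@B1, b@B0, d@B1}   OUT={a@B2, b@B0, d@B1}
  B3:   IN={a@B2, b@B0, d@B1}   OUT={a@B3, b@B0, d@B1}
  B4:   IN={a@B0, a@B3, b@B0, d@B1}   OUT={a@B0, a@B3, b@B0, d@B1, e@B4}

Merge at B1: IN[B1] = OUT[B0] = {a@B0, b@B0, d@B1}
Applying B1's transfer function to that IN value gives OUT[B1] (row B1 above).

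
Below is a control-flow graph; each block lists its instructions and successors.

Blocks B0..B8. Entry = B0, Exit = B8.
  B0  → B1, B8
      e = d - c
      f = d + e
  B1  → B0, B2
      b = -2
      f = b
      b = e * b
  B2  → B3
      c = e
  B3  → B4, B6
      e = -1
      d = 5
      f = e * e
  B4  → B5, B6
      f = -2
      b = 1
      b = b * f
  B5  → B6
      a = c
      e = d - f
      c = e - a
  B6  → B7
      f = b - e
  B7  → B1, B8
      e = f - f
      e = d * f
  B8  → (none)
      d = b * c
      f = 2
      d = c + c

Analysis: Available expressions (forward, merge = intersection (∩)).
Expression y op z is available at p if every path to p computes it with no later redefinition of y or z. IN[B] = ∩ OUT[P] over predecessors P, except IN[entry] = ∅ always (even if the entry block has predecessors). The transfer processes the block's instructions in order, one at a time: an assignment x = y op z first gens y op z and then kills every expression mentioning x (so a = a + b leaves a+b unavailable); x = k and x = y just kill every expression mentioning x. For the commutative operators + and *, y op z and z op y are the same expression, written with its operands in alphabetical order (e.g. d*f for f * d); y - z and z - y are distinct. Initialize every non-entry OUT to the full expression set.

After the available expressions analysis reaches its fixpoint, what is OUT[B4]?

Answer: {e*e}

Trace:
Converged values:
  B0:   IN={}   OUT={d+e, d-c}
  B1:   IN={}   OUT={}
  B2:   IN={}   OUT={}
  B3:   IN={}   OUT={e*e}
  B4:   IN={e*e}   OUT={e*e}
  B5:   IN={e*e}   OUT={d-f, e-a}
  B6:   IN={}   OUT={b-e}
  B7:   IN={b-e}   OUT={d*f, f-f}
  B8:   IN={}   OUT={b*c, c+c}

Merge at B4: IN[B4] = OUT[B3] = {e*e}
Applying B4's transfer function to that IN value gives OUT[B4] (row B4 above).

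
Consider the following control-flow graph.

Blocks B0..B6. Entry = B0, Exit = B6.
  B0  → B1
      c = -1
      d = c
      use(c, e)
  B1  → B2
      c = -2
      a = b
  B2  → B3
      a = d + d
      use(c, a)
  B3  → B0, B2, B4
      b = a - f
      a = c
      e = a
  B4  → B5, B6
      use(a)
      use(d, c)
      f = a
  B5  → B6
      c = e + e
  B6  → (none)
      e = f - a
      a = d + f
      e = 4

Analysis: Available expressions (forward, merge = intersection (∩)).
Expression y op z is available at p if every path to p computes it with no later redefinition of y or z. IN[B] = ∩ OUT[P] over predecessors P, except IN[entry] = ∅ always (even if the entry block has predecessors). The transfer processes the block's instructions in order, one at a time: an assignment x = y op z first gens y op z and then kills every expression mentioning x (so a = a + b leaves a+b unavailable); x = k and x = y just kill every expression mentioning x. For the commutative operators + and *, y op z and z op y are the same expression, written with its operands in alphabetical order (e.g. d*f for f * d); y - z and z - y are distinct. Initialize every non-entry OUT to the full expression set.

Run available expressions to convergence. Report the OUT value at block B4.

Per-block solution:
  B0: | IN={} | OUT={}
  B1: | IN={} | OUT={}
  B2: | IN={} | OUT={d+d}
  B3: | IN={d+d} | OUT={d+d}
  B4: | IN={d+d} | OUT={d+d}
  B5: | IN={d+d} | OUT={d+d, e+e}
  B6: | IN={d+d} | OUT={d+d, d+f}

Merge at B4: IN[B4] = OUT[B3] = {d+d}
Applying B4's transfer function to that IN value gives OUT[B4] (row B4 above).

Answer: {d+d}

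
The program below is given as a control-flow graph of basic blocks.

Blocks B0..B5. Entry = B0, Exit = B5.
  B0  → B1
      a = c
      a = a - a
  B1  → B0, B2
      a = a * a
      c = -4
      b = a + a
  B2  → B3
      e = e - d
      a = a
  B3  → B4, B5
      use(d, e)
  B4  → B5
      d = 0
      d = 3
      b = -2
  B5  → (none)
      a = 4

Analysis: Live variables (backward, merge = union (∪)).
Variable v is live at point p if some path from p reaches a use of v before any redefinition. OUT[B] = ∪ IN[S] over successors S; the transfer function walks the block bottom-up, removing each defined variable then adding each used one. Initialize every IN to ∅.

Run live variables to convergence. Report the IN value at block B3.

Fixpoint table:
  B0:  IN={c, d, e}  OUT={a, d, e}
  B1:  IN={a, d, e}  OUT={a, c, d, e}
  B2:  IN={a, d, e}  OUT={d, e}
  B3:  IN={d, e}  OUT={}
  B4:  IN={}  OUT={}
  B5:  IN={}  OUT={}

Merge at B3: OUT[B3] = IN[B4] ⊔ IN[B5] = {}
Applying B3's transfer function to that OUT value gives IN[B3] (row B3 above).

Answer: {d, e}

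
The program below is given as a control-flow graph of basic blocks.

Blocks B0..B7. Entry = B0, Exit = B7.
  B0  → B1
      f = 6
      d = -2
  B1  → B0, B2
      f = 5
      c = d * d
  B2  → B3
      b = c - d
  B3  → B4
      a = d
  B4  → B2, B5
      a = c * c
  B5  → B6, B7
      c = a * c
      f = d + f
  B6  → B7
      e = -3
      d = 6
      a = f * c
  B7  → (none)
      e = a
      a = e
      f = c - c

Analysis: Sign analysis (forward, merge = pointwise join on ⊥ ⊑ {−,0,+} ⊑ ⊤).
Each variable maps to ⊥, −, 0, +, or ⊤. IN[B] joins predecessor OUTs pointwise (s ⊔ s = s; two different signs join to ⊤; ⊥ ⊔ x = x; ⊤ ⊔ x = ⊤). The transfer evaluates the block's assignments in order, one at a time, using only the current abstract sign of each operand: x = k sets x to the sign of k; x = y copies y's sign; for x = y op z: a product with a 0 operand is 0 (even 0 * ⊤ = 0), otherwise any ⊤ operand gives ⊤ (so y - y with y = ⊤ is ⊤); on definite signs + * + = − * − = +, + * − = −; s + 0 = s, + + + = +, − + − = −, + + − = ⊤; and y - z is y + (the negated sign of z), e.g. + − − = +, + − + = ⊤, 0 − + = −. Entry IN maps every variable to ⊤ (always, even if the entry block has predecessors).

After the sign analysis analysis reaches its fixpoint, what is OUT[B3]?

Answer: {a: -, b: +, c: +, d: -, e: ⊤, f: +}

Derivation:
Fixpoint table:
  B0:  IN=(all ⊤)  OUT={d:-, f:+; rest ⊤}
  B1:  IN={d:-, f:+; rest ⊤}  OUT={c:+, d:-, f:+; rest ⊤}
  B2:  IN={c:+, d:-, f:+; rest ⊤}  OUT={b:+, c:+, d:-, f:+; rest ⊤}
  B3:  IN={b:+, c:+, d:-, f:+; rest ⊤}  OUT={a:-, b:+, c:+, d:-, f:+; rest ⊤}
  B4:  IN={a:-, b:+, c:+, d:-, f:+; rest ⊤}  OUT={a:+, b:+, c:+, d:-, f:+; rest ⊤}
  B5:  IN={a:+, b:+, c:+, d:-, f:+; rest ⊤}  OUT={a:+, b:+, c:+, d:-; rest ⊤}
  B6:  IN={a:+, b:+, c:+, d:-; rest ⊤}  OUT={b:+, c:+, d:+, e:-; rest ⊤}
  B7:  IN={b:+, c:+; rest ⊤}  OUT={b:+, c:+; rest ⊤}

Merge at B3: IN[B3] = OUT[B2] = {a: ⊤, b: +, c: +, d: -, e: ⊤, f: +}
Applying B3's transfer function to that IN value gives OUT[B3] (row B3 above).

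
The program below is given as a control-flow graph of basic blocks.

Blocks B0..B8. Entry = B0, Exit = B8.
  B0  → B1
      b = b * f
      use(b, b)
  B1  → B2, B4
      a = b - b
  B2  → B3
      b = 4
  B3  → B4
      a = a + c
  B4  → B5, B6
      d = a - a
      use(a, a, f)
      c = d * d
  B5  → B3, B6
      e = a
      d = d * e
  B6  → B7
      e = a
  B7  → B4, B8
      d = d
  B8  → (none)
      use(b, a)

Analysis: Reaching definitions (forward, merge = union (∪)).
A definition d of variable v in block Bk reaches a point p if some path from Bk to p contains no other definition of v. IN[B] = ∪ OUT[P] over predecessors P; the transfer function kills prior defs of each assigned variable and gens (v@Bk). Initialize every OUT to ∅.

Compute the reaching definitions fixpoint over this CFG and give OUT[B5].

Answer: {a@B1, a@B3, b@B0, b@B2, c@B4, d@B5, e@B5}

Trace:
Converged values:
  B0:  IN={}  OUT={b@B0}
  B1:  IN={b@B0}  OUT={a@B1, b@B0}
  B2:  IN={a@B1, b@B0}  OUT={a@B1, b@B2}
  B3:  IN={a@B1, a@B3, b@B0, b@B2, c@B4, d@B5, e@B5}  OUT={a@B3, b@B0, b@B2, c@B4, d@B5, e@B5}
  B4:  IN={a@B1, a@B3, b@B0, b@B2, c@B4, d@B5, d@B7, e@B5, e@B6}  OUT={a@B1, a@B3, b@B0, b@B2, c@B4, d@B4, e@B5, e@B6}
  B5:  IN={a@B1, a@B3, b@B0, b@B2, c@B4, d@B4, e@B5, e@B6}  OUT={a@B1, a@B3, b@B0, b@B2, c@B4, d@B5, e@B5}
  B6:  IN={a@B1, a@B3, b@B0, b@B2, c@B4, d@B4, d@B5, e@B5, e@B6}  OUT={a@B1, a@B3, b@B0, b@B2, c@B4, d@B4, d@B5, e@B6}
  B7:  IN={a@B1, a@B3, b@B0, b@B2, c@B4, d@B4, d@B5, e@B6}  OUT={a@B1, a@B3, b@B0, b@B2, c@B4, d@B7, e@B6}
  B8:  IN={a@B1, a@B3, b@B0, b@B2, c@B4, d@B7, e@B6}  OUT={a@B1, a@B3, b@B0, b@B2, c@B4, d@B7, e@B6}

Merge at B5: IN[B5] = OUT[B4] = {a@B1, a@B3, b@B0, b@B2, c@B4, d@B4, e@B5, e@B6}
Applying B5's transfer function to that IN value gives OUT[B5] (row B5 above).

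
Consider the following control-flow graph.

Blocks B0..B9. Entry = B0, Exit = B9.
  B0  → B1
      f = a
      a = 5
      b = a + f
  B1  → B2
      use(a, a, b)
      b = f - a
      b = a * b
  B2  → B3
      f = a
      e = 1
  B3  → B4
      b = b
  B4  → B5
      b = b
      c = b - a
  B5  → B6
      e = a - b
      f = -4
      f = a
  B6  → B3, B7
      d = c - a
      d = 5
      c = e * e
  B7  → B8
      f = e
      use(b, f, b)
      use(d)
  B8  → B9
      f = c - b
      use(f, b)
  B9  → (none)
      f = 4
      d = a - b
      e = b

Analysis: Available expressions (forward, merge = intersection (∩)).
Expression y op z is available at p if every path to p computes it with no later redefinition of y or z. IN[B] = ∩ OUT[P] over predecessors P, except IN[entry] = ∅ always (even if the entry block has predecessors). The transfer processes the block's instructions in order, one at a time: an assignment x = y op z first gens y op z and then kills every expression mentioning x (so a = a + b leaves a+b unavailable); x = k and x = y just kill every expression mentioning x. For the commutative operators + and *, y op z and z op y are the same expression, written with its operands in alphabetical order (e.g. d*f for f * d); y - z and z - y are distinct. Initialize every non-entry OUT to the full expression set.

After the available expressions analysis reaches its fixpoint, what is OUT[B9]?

Fixpoint table:
  B0:  IN={}  OUT={a+f}
  B1:  IN={a+f}  OUT={a+f, f-a}
  B2:  IN={a+f, f-a}  OUT={}
  B3:  IN={}  OUT={}
  B4:  IN={}  OUT={b-a}
  B5:  IN={b-a}  OUT={a-b, b-a}
  B6:  IN={a-b, b-a}  OUT={a-b, b-a, e*e}
  B7:  IN={a-b, b-a, e*e}  OUT={a-b, b-a, e*e}
  B8:  IN={a-b, b-a, e*e}  OUT={a-b, b-a, c-b, e*e}
  B9:  IN={a-b, b-a, c-b, e*e}  OUT={a-b, b-a, c-b}

Merge at B9: IN[B9] = OUT[B8] = {a-b, b-a, c-b, e*e}
Applying B9's transfer function to that IN value gives OUT[B9] (row B9 above).

Answer: {a-b, b-a, c-b}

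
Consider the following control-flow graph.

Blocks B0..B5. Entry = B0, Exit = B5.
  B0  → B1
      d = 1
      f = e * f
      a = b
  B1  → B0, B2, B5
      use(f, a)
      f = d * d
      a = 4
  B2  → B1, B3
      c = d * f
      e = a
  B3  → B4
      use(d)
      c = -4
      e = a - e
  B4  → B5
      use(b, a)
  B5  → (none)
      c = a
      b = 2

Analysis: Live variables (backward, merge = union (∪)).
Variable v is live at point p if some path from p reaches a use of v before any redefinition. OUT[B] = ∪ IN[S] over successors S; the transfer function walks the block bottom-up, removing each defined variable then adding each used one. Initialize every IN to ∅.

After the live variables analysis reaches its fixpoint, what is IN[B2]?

Fixpoint table:
  B0:  IN={b, e, f}  OUT={a, b, d, e, f}
  B1:  IN={a, b, d, e, f}  OUT={a, b, d, e, f}
  B2:  IN={a, b, d, f}  OUT={a, b, d, e, f}
  B3:  IN={a, b, d, e}  OUT={a, b}
  B4:  IN={a, b}  OUT={a}
  B5:  IN={a}  OUT={}

Merge at B2: OUT[B2] = IN[B1] ⊔ IN[B3] = {a, b, d, e, f}
Applying B2's transfer function to that OUT value gives IN[B2] (row B2 above).

Answer: {a, b, d, f}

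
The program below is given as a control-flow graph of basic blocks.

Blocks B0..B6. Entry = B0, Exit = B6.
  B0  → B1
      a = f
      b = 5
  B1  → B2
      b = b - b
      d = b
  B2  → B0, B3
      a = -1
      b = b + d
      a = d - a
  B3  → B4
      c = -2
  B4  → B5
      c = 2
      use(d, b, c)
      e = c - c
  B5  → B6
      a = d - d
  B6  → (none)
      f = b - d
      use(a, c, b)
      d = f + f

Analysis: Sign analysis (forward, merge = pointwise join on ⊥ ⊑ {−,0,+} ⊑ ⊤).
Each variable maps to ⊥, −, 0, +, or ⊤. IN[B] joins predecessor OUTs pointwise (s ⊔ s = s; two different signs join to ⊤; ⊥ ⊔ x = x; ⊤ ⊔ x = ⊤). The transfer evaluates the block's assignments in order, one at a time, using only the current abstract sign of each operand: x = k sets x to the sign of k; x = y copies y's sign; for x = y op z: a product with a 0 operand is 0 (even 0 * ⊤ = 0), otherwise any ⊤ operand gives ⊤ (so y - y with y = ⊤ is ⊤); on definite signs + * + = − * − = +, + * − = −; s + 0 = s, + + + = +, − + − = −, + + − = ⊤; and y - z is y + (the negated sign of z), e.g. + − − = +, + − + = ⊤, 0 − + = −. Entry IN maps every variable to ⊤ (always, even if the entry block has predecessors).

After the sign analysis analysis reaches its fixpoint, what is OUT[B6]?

Answer: {a: ⊤, b: ⊤, c: +, d: ⊤, e: ⊤, f: ⊤}

Trace:
Fixpoint table:
  B0:  IN=(all ⊤)  OUT={b:+; rest ⊤}
  B1:  IN={b:+; rest ⊤}  OUT=(all ⊤)
  B2:  IN=(all ⊤)  OUT=(all ⊤)
  B3:  IN=(all ⊤)  OUT={c:-; rest ⊤}
  B4:  IN={c:-; rest ⊤}  OUT={c:+; rest ⊤}
  B5:  IN={c:+; rest ⊤}  OUT={c:+; rest ⊤}
  B6:  IN={c:+; rest ⊤}  OUT={c:+; rest ⊤}

Merge at B6: IN[B6] = OUT[B5] = {a: ⊤, b: ⊤, c: +, d: ⊤, e: ⊤, f: ⊤}
Applying B6's transfer function to that IN value gives OUT[B6] (row B6 above).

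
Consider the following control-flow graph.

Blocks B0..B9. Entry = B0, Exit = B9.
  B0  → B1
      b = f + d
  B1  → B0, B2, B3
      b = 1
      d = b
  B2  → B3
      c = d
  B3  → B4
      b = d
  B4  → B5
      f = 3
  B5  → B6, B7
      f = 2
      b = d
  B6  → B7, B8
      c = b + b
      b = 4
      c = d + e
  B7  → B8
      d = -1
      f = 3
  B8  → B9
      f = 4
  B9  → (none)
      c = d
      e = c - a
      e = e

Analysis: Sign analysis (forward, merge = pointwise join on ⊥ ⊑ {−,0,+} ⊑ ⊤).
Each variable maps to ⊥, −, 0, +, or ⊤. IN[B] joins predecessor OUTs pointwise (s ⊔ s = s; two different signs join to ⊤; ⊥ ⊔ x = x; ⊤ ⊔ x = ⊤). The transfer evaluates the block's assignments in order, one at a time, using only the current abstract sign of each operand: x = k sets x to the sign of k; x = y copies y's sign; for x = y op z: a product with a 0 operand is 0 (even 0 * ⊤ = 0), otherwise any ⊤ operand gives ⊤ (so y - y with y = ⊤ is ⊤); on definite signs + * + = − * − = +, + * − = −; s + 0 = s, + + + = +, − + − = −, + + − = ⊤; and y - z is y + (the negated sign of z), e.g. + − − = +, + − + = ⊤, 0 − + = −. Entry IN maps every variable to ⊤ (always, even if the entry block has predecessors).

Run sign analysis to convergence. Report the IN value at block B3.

Converged values:
  B0:  IN=(all ⊤)  OUT=(all ⊤)
  B1:  IN=(all ⊤)  OUT={b:+, d:+; rest ⊤}
  B2:  IN={b:+, d:+; rest ⊤}  OUT={b:+, c:+, d:+; rest ⊤}
  B3:  IN={b:+, d:+; rest ⊤}  OUT={b:+, d:+; rest ⊤}
  B4:  IN={b:+, d:+; rest ⊤}  OUT={b:+, d:+, f:+; rest ⊤}
  B5:  IN={b:+, d:+, f:+; rest ⊤}  OUT={b:+, d:+, f:+; rest ⊤}
  B6:  IN={b:+, d:+, f:+; rest ⊤}  OUT={b:+, d:+, f:+; rest ⊤}
  B7:  IN={b:+, d:+, f:+; rest ⊤}  OUT={b:+, d:-, f:+; rest ⊤}
  B8:  IN={b:+, f:+; rest ⊤}  OUT={b:+, f:+; rest ⊤}
  B9:  IN={b:+, f:+; rest ⊤}  OUT={b:+, f:+; rest ⊤}

Merge at B3: IN[B3] = OUT[B1] ⊔ OUT[B2] = {a: ⊤, b: +, c: ⊤, d: +, e: ⊤, f: ⊤}

Answer: {a: ⊤, b: +, c: ⊤, d: +, e: ⊤, f: ⊤}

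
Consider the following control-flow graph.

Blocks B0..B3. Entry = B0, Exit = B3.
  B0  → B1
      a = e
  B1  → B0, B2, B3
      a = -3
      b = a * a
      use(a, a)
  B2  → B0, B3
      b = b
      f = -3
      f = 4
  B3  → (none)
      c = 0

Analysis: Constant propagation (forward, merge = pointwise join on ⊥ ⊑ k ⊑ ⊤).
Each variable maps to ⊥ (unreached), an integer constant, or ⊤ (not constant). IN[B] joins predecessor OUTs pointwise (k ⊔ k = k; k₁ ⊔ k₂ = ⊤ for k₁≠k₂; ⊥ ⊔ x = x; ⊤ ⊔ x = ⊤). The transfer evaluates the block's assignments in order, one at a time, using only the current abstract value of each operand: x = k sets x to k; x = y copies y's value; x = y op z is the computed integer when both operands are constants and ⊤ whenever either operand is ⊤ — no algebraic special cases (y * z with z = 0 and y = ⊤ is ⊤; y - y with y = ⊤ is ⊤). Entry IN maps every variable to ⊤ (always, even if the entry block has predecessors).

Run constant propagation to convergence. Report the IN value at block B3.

Answer: {a: -3, b: 9, c: ⊤, d: ⊤, e: ⊤, f: ⊤}

Working:
Fixpoint table:
  B0: | IN=(all ⊤) | OUT=(all ⊤)
  B1: | IN=(all ⊤) | OUT={a:-3, b:9; rest ⊤}
  B2: | IN={a:-3, b:9; rest ⊤} | OUT={a:-3, b:9, f:4; rest ⊤}
  B3: | IN={a:-3, b:9; rest ⊤} | OUT={a:-3, b:9, c:0; rest ⊤}

Merge at B3: IN[B3] = OUT[B1] ⊔ OUT[B2] = {a: -3, b: 9, c: ⊤, d: ⊤, e: ⊤, f: ⊤}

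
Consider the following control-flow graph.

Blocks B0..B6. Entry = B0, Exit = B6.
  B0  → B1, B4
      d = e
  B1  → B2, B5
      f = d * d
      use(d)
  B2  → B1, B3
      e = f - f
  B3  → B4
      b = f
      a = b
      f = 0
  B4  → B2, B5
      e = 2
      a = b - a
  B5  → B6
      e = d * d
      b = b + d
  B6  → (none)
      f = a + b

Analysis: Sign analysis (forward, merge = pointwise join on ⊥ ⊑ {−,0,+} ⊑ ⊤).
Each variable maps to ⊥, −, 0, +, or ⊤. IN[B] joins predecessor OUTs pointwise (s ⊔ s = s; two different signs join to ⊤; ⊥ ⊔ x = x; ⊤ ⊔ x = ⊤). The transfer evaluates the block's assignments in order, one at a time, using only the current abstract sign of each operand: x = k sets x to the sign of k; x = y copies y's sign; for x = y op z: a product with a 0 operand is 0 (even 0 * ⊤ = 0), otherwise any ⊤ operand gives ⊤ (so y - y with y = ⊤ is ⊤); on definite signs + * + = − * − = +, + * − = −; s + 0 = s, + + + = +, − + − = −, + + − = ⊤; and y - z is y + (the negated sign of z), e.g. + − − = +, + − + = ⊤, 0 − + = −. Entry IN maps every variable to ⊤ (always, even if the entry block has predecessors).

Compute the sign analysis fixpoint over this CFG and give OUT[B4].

Answer: {a: ⊤, b: ⊤, c: ⊤, d: ⊤, e: +, f: ⊤}

Trace:
Per-block solution:
  B0:  IN=(all ⊤)  OUT=(all ⊤)
  B1:  IN=(all ⊤)  OUT=(all ⊤)
  B2:  IN=(all ⊤)  OUT=(all ⊤)
  B3:  IN=(all ⊤)  OUT={f:0; rest ⊤}
  B4:  IN=(all ⊤)  OUT={e:+; rest ⊤}
  B5:  IN=(all ⊤)  OUT=(all ⊤)
  B6:  IN=(all ⊤)  OUT=(all ⊤)

Merge at B4: IN[B4] = OUT[B0] ⊔ OUT[B3] = {a: ⊤, b: ⊤, c: ⊤, d: ⊤, e: ⊤, f: ⊤}
Applying B4's transfer function to that IN value gives OUT[B4] (row B4 above).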